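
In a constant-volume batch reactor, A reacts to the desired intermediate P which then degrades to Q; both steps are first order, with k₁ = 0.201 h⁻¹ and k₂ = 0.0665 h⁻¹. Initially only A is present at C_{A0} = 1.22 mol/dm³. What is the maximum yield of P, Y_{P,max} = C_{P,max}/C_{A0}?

For a first-order series the maximum intermediate yield is C_{P,max}/C_{A0} = (k₁/k₂)^[k₂/(k₂−k₁)].
= (0.201/0.0665)^(0.0665/(0.0665−0.201)) = (3.023)^(-0.4944) = 0.5788.

0.579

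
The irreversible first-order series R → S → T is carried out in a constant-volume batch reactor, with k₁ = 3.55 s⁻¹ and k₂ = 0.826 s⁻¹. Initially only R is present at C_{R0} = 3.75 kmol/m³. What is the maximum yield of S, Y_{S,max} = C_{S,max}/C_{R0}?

For a first-order series the maximum intermediate yield is C_{S,max}/C_{R0} = (k₁/k₂)^[k₂/(k₂−k₁)].
= (3.55/0.826)^(0.826/(0.826−3.55)) = (4.298)^(-0.3032) = 0.6427.

0.643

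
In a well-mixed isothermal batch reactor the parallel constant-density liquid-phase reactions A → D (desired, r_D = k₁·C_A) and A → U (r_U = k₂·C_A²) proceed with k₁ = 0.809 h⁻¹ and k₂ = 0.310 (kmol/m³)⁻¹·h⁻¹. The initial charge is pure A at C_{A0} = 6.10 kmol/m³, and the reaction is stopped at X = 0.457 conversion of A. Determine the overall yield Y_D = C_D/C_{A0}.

C_A = C_{A0}(1−X) = 3.312 kmol/m³.
Along a PFR/batch, dC_D/dC_A = −r_D/(r_D+r_U) = −k₁/(k₁+k₂·C_A).
Integrating from C_{A0} to C_A: C_D = (0.809/0.310)·ln[(0.809+0.310·6.10)/(0.809+0.310·3.31)] = 2.610·ln(2.700/1.836) = 1.007 kmol/m³.
Y_D = C_D/C_{A0} = 1.007/6.10 = 0.165.

0.165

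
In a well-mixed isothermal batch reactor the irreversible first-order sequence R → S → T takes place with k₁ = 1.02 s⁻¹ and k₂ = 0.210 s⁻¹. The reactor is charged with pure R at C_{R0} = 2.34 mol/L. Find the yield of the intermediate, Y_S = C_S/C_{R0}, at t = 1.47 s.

0.644

Solving the coupled first-order balances gives C_S(t) = [k₁/(k₂−k₁)]·C_{R0}·(e^(−k₁t) − e^(−k₂t)).
e^(−k₁t) = e^(−1.02×1.47) = e^(−1.499) = 0.2233; e^(−k₂t) = e^(−0.3087) = 0.7344.
C_S = 1.02×2.34/(0.210−1.02) × (0.2233−0.7344) = (-2.947)×(-0.5111) = 1.506 mol/L.
Y_S = C_S/C_{R0} = 1.506/2.34 = 0.644.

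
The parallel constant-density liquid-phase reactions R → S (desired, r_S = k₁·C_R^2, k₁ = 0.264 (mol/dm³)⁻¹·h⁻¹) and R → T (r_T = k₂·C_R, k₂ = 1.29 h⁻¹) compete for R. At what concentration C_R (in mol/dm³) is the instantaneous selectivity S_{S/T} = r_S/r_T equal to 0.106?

0.518 mol/dm³

S_{S/T} = (k₁/k₂)·C_R ⇒ C_R = S·k₂/k₁.
= 0.106×1.29/0.264 = 0.518 mol/dm³.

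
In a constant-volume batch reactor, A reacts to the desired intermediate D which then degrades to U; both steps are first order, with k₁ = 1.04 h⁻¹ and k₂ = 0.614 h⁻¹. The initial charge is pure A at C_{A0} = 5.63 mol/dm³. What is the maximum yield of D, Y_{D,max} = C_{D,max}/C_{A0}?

At the optimum, C_{D,max}/C_{A0} = (k₁/k₂)^[k₂/(k₂−k₁)].
= (1.04/0.614)^(0.614/(0.614−1.04)) = (1.694)^(-1.441) = 0.4679.

0.468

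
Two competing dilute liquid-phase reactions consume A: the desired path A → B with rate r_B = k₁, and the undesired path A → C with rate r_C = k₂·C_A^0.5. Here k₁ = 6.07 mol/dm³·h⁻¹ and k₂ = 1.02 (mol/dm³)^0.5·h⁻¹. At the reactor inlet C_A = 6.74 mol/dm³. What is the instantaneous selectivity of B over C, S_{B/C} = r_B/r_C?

S_{B/C} = r_B/r_C = (k₁)/(k₂·C_A^0.5) = (k₁/k₂)·C_A^-0.5.
= (6.07) / (1.02×6.740^0.5) = 6.070/2.648 = 2.29.

2.29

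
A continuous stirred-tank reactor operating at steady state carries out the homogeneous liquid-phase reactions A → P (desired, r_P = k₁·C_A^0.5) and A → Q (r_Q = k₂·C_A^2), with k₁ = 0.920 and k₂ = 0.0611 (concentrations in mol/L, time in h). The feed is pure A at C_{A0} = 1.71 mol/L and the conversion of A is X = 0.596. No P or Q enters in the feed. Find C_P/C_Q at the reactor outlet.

Exit C_A = C_{A0}(1−X) = 1.71×0.404 = 0.6908 mol/L.
In a CSTR the entire volume is at exit conditions, so r_P = 0.920×0.6908^0.5 = 0.7647 and r_Q = 0.0611×0.6908^2 = 0.02916.
Overall selectivity = C_P/C_Q = r_Pτ/(r_Qτ) = r_P/r_Q = 26.2.

26.2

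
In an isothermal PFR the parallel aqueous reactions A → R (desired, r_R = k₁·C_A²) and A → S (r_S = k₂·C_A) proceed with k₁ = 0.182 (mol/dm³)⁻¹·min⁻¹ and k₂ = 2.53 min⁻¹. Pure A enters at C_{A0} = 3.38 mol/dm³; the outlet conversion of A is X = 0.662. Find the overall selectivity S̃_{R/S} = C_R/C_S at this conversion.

C_A = C_{A0}(1−X) = 1.142 mol/dm³.
Along a PFR/batch, dC_S/dC_A = −r_S/(r_R+r_S) = −k₂/(k₂+k₁·C_A).
Integrating from C_{A0} to C_A: C_S = (2.53/0.182)·ln[(2.53+0.182·3.38)/(2.53+0.182·1.14)] = 13.90·ln(3.145/2.738) = 1.928 mol/dm³.
Then C_R = (C_{A0}−C_A) − C_S = 2.238 − 1.928 = 0.3100 mol/dm³.
S̃_{R/S} = C_R/C_S = 0.3100/1.928 = 0.161.

0.161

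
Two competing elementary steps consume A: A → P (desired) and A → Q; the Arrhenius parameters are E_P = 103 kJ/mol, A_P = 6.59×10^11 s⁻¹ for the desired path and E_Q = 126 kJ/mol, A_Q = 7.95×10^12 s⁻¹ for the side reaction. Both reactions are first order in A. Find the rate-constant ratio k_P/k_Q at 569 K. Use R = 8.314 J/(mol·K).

With equal orders, S_{P/Q} = k_P/k_Q = (A_P/A_Q)·exp[(E_Q−E_P)/(RT)].
(E_Q−E_P)/(RT) = (126−103)×10³/(8.314×569) = 23000/4731 = 4.862.
k_P/k_Q = (6.59×10^11/7.95×10^12)·exp(4.862) = 0.08289 × 129.3 = 10.7.

10.7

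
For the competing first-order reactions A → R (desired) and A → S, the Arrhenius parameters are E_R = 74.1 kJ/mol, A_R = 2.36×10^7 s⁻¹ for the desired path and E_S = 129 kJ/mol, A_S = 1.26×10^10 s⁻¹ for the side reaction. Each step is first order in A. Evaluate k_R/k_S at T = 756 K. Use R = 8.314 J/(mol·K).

Since both paths have the same order in A, the concentration cancels and S_{R/S} = k_R/k_S = (A_R/A_S)·exp[(E_S−E_R)/(RT)].
(E_S−E_R)/(RT) = (129−74.1)×10³/(8.314×756) = 54900/6285 = 8.735.
k_R/k_S = (2.36×10^7/1.26×10^10)·exp(8.735) = 0.001873 × 6214 = 11.6.

11.6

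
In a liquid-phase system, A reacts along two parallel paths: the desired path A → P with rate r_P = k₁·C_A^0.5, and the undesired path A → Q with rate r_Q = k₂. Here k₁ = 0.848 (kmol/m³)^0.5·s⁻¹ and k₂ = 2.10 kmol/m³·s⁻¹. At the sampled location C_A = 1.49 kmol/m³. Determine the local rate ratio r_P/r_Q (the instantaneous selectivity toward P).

S_{P/Q} = r_P/r_Q = (k₁·C_A^0.5)/(k₂) = (k₁/k₂)·C_A^0.5.
= (0.848×1.490^0.5) / (2.10) = 1.035/2.100 = 0.493.
Since the desired path is higher order in A, keeping C_A high (PFR or concentrated feed) favours P.

0.493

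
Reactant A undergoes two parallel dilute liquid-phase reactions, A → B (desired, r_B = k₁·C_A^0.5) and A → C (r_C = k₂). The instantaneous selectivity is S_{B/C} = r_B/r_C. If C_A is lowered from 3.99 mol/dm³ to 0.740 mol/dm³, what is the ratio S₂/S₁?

S_{B/C} = (k₁/k₂)·C_A^0.5, so S₂/S₁ = (C_{A,2}/C_{A,1})^0.5.
= (0.740/3.99)^0.5 = (0.1855)^0.5 = 0.431.

0.431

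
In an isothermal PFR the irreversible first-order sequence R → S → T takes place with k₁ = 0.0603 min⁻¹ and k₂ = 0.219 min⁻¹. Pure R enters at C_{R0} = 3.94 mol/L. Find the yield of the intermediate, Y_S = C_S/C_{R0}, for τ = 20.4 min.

Solving the coupled first-order balances gives C_S(τ) = [k₁/(k₂−k₁)]·C_{R0}·(e^(−k₁τ) − e^(−k₂τ)).
e^(−k₁τ) = e^(−0.0603×20.4) = e^(−1.230) = 0.2923; e^(−k₂τ) = e^(−4.468) = 0.01147.
C_S = 0.0603×3.94/(0.219−0.0603) × (0.2923−0.01147) = 1.497×0.2808 = 0.4203 mol/L.
Y_S = C_S/C_{R0} = 0.4203/3.94 = 0.107.

0.107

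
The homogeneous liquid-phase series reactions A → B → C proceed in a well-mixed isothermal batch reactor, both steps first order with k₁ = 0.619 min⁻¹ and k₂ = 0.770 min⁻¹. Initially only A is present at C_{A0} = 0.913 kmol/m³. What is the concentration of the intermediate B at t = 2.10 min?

The intermediate concentration in a first-order A→B→C sequence is C_B = k₁C_{A0}(e^(−k₁t) − e^(−k₂t))/(k₂−k₁).
e^(−k₁t) = e^(−0.619×2.10) = e^(−1.300) = 0.2726; e^(−k₂t) = e^(−1.617) = 0.1985.
C_B = 0.619×0.913/(0.770−0.619) × (0.2726−0.1985) = 3.743×0.07407 = 0.2772 kmol/m³.

0.277 kmol/m³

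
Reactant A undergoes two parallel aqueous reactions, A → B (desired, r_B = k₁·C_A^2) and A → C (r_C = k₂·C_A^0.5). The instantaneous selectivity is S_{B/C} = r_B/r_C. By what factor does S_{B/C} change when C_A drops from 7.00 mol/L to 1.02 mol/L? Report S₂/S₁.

0.0556

S_{B/C} = (k₁/k₂)·C_A^1.5, so S₂/S₁ = (C_{A,2}/C_{A,1})^1.5.
= (1.02/7.00)^1.5 = (0.1457)^1.5 = 0.0556.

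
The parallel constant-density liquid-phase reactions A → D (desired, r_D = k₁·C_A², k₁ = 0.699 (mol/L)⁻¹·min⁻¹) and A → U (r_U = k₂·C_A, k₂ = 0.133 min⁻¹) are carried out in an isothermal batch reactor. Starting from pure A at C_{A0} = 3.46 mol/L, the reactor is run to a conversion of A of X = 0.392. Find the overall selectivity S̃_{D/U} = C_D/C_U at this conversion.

14.3

C_A = C_{A0}(1−X) = 2.104 mol/L.
Along a PFR/batch, dC_U/dC_A = −r_U/(r_D+r_U) = −k₂/(k₂+k₁·C_A).
Integrating from C_{A0} to C_A: C_U = (0.133/0.699)·ln[(0.133+0.699·3.46)/(0.133+0.699·2.10)] = 0.1903·ln(2.552/1.603) = 0.08839 mol/L.
Then C_D = (C_{A0}−C_A) − C_U = 1.356 − 0.08839 = 1.268 mol/L.
S̃_{D/U} = C_D/C_U = 1.268/0.08839 = 14.3.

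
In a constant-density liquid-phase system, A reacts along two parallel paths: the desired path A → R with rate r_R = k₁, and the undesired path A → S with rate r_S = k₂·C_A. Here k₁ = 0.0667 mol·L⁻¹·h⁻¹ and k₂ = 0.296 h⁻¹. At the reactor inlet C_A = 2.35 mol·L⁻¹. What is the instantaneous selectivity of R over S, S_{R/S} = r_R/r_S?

0.0959

S_{R/S} = r_R/r_S = (k₁)/(k₂·C_A) = (k₁/k₂)·C_A⁻¹.
= (0.0667) / (0.296×2.350) = 0.06670/0.6956 = 0.0959.
The undesired path is higher order in A, so low C_A (CSTR or dilute feed) favours R.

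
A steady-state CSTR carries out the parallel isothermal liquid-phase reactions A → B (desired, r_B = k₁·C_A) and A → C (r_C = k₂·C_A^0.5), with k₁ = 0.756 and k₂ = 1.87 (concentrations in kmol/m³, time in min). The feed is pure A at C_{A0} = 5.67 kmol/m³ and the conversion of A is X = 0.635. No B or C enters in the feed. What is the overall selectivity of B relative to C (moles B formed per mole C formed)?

Exit C_A = C_{A0}(1−X) = 5.67×0.365 = 2.070 kmol/m³.
Rates in a CSTR are evaluated at the outlet concentration: r_B = 0.756×2.070 = 1.565, r_C = 1.87×2.070^0.5 = 2.690.
Overall selectivity = C_B/C_C = r_Bτ/(r_Cτ) = r_B/r_C = 0.582.

0.582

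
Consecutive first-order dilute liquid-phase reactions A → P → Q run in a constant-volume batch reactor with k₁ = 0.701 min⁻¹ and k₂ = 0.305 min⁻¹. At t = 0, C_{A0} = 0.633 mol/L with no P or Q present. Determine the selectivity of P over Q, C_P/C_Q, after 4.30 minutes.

0.695

For first-order series with pure A initially, C_P(t) = k₁C_{A0}/(k₂−k₁)·(e^(−k₁t) − e^(−k₂t)).
e^(−k₁t) = e^(−0.701×4.30) = e^(−3.014) = 0.04908; e^(−k₂t) = e^(−1.311) = 0.2694.
C_P = 0.701×0.633/(0.305−0.701) × (0.04908−0.2694) = (-1.121)×(-0.2203) = 0.2469 mol/L.
C_A = C_{A0}e^(−k₁t) = 0.03107 mol/L, so C_Q = C_{A0}−C_A−C_P = 0.3550 mol/L; C_P/C_Q = 0.695.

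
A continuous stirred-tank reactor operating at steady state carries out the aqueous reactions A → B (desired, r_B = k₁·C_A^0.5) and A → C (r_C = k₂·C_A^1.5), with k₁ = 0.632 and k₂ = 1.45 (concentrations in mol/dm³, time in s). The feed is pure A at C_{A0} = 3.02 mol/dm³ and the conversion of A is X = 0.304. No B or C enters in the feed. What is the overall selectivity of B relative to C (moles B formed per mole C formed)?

Exit C_A = C_{A0}(1−X) = 3.02×0.696 = 2.102 mol/dm³.
A CSTR operates uniformly at the exit composition, giving r_B = 0.9163 and r_C = 4.419 (each k·C_A^n at C_A = 2.102).
Overall selectivity = C_B/C_C = r_Bτ/(r_Cτ) = r_B/r_C = 0.207.

0.207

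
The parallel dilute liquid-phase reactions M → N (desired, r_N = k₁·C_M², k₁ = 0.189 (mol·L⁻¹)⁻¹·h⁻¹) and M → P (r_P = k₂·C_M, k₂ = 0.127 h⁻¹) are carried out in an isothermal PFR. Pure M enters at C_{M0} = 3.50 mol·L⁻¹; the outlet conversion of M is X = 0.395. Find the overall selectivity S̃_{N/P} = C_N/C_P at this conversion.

C_M = C_{M0}(1−X) = 2.117 mol·L⁻¹.
Along a PFR/batch, dC_P/dC_M = −r_P/(r_N+r_P) = −k₂/(k₂+k₁·C_M).
Integrating from C_{M0} to C_M: C_P = (0.127/0.189)·ln[(0.127+0.189·3.50)/(0.127+0.189·2.12)] = 0.6720·ln(0.7885/0.5272) = 0.2705 mol·L⁻¹.
Then C_N = (C_{M0}−C_M) − C_P = 1.383 − 0.2705 = 1.112 mol·L⁻¹.
S̃_{N/P} = C_N/C_P = 1.112/0.2705 = 4.11.

4.11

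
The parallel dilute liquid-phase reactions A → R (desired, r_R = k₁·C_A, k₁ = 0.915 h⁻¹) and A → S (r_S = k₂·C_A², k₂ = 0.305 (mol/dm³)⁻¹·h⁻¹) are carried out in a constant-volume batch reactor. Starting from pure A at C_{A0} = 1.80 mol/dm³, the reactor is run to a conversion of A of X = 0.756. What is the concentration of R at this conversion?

1.00 mol/dm³

C_A = C_{A0}(1−X) = 0.4392 mol/dm³.
Along a PFR/batch, dC_R/dC_A = −r_R/(r_R+r_S) = −k₁/(k₁+k₂·C_A).
Integrating from C_{A0} to C_A: C_R = (0.915/0.305)·ln[(0.915+0.305·1.80)/(0.915+0.305·0.439)] = 3.000·ln(1.464/1.049) = 1.000 mol/dm³.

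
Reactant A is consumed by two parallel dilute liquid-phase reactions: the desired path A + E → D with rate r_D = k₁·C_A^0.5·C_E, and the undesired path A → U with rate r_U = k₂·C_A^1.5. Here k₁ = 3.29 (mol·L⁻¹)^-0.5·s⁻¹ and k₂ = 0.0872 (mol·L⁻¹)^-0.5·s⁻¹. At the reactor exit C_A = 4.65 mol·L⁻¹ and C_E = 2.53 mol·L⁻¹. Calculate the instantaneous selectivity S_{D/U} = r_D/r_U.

20.5

S_{D/U} = r_D/r_U = (k₁·C_A^0.5·C_E)/(k₂·C_A^1.5) = (k₁/k₂)·C_A⁻¹·C_E.
= (3.29×4.650^0.5×2.530) / (0.0872×4.650^1.5) = 17.95/0.8744 = 20.5.
The undesired path is higher order in A, so low C_A (CSTR or dilute feed) favours D.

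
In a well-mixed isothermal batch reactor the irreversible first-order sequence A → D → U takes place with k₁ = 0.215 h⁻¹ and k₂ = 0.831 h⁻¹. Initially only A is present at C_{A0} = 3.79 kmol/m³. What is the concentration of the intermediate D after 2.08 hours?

The intermediate concentration in a first-order A→B→C sequence is C_D = k₁C_{A0}(e^(−k₁t) − e^(−k₂t))/(k₂−k₁).
e^(−k₁t) = e^(−0.215×2.08) = e^(−0.4472) = 0.6394; e^(−k₂t) = e^(−1.728) = 0.1776.
C_D = 0.215×3.79/(0.831−0.215) × (0.6394−0.1776) = 1.323×0.4619 = 0.6110 kmol/m³.

0.611 kmol/m³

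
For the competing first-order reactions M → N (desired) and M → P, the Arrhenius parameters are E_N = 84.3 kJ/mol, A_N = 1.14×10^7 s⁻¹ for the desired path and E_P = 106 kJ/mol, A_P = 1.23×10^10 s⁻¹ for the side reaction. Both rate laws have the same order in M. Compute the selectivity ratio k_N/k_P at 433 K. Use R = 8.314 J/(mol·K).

Since both paths have the same order in M, the concentration cancels and S_{N/P} = k_N/k_P = (A_N/A_P)·exp[(E_P−E_N)/(RT)].
(E_P−E_N)/(RT) = (106−84.3)×10³/(8.314×433) = 21700/3600 = 6.028.
k_N/k_P = (1.14×10^7/1.23×10^10)·exp(6.028) = 9.268×10^-4 × 414.8 = 0.384.
Since E_N < E_P, lowering the temperature improves selectivity toward N.

0.384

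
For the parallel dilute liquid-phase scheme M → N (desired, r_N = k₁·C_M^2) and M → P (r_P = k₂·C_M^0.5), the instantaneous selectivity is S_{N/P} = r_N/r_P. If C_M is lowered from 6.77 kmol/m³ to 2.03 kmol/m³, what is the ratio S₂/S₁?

S_{N/P} = (k₁/k₂)·C_M^1.5, so S₂/S₁ = (C_{M,2}/C_{M,1})^1.5.
= (2.03/6.77)^1.5 = (0.2999)^1.5 = 0.164.

0.164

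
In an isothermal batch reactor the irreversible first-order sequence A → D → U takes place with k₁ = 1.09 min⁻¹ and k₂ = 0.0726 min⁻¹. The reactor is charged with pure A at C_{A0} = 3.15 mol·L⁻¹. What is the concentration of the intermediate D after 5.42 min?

2.27 mol·L⁻¹

For first-order series with pure A initially, C_D(t) = k₁C_{A0}/(k₂−k₁)·(e^(−k₁t) − e^(−k₂t)).
e^(−k₁t) = e^(−1.09×5.42) = e^(−5.908) = 0.002718; e^(−k₂t) = e^(−0.3935) = 0.6747.
C_D = 1.09×3.15/(0.0726−1.09) × (0.002718−0.6747) = (-3.375)×(-0.6720) = 2.268 mol·L⁻¹.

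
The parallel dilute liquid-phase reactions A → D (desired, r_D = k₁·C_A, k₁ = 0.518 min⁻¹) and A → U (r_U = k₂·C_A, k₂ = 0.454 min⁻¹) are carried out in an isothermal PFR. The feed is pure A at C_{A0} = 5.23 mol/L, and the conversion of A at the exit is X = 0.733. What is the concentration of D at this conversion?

2.04 mol/L

C_A = C_{A0}(1−X) = 1.396 mol/L.
Both paths are first order in A, so the instantaneous fraction to D is constant: dC_D/d(−C_A) = k₁/(k₁+k₂) = 0.5329.
C_D = 0.5329·(C_{A0}−C_A) = 0.5329×3.834 = 2.04 mol/L.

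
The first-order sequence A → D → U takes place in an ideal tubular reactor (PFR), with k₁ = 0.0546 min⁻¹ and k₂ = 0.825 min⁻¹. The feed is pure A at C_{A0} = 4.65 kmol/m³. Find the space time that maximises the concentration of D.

For first-order series the maximum of C_D occurs at τ_opt = ln(k₂/k₁)/(k₂−k₁).
= ln(0.825/0.0546)/(0.825−0.0546) = ln(15.11)/0.7704 = 2.715/0.7704 = 3.52 min.

3.52 min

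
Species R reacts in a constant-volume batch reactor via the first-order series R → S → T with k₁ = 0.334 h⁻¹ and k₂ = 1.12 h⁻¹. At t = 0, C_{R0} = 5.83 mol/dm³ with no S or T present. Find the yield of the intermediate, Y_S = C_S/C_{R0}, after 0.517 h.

0.119

The intermediate concentration in a first-order A→B→C sequence is C_S = k₁C_{R0}(e^(−k₁t) − e^(−k₂t))/(k₂−k₁).
e^(−k₁t) = e^(−0.334×0.517) = e^(−0.1727) = 0.8414; e^(−k₂t) = e^(−0.5790) = 0.5604.
C_S = 0.334×5.83/(1.12−0.334) × (0.8414−0.5604) = 2.477×0.2810 = 0.6961 mol/dm³.
Y_S = C_S/C_{R0} = 0.6961/5.83 = 0.119.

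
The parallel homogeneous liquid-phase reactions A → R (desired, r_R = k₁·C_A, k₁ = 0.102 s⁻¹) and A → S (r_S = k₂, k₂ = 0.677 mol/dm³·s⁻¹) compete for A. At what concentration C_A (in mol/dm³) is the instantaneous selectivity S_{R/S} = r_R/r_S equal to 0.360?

2.39 mol/dm³

S_{R/S} = (k₁/k₂)·C_A ⇒ C_A = S·k₂/k₁.
= 0.360×0.677/0.102 = 2.39 mol/dm³.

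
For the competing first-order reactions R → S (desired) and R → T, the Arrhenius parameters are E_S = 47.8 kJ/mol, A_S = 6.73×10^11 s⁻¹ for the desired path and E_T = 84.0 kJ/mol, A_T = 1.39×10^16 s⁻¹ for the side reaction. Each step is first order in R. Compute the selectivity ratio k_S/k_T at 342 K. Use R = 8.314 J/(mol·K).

16.4

With equal orders, S_{S/T} = k_S/k_T = (A_S/A_T)·exp[(E_T−E_S)/(RT)].
(E_T−E_S)/(RT) = (84.0−47.8)×10³/(8.314×342) = 36200/2843 = 12.73.
k_S/k_T = (6.73×10^11/1.39×10^16)·exp(12.73) = 4.842×10^-5 × 3.382×10^5 = 16.4.
Since E_S < E_T, lowering the temperature improves selectivity toward S.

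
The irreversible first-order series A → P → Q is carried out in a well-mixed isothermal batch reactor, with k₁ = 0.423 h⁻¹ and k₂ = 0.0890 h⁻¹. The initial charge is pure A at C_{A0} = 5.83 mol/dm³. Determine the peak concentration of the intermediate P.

For a first-order series the maximum intermediate yield is C_{P,max}/C_{A0} = (k₁/k₂)^[k₂/(k₂−k₁)].
= (0.423/0.0890)^(0.0890/(0.0890−0.423)) = (4.753)^(-0.2665) = 0.6601.
C_{P,max} = 0.6601×5.83 = 3.85 mol/dm³.

3.85 mol/dm³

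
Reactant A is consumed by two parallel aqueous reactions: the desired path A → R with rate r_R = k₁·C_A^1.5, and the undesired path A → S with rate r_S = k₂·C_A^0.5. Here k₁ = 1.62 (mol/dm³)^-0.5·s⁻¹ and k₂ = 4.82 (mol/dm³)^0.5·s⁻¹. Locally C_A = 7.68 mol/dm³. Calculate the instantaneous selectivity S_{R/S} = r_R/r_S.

S_{R/S} = r_R/r_S = (k₁·C_A^1.5)/(k₂·C_A^0.5) = (k₁/k₂)·C_A.
= (1.62×7.680^1.5) / (4.82×7.680^0.5) = 34.48/13.36 = 2.58.
Since the desired path is higher order in A, keeping C_A high (PFR or concentrated feed) favours R.

2.58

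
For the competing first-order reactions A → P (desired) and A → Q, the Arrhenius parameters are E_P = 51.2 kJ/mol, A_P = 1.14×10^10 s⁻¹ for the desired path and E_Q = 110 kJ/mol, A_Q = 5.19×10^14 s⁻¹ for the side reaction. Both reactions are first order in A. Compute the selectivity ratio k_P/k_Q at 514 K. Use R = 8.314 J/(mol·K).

20.8

With equal orders, S_{P/Q} = k_P/k_Q = (A_P/A_Q)·exp[(E_Q−E_P)/(RT)].
(E_Q−E_P)/(RT) = (110−51.2)×10³/(8.314×514) = 58800/4273 = 13.76.
k_P/k_Q = (1.14×10^10/5.19×10^14)·exp(13.76) = 2.197×10^-5 × 9.456×10^5 = 20.8.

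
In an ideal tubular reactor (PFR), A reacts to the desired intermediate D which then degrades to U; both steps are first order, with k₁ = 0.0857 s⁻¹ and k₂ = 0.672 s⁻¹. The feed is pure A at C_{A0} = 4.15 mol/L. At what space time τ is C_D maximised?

3.51 s

The intermediate peaks when r₁ = r₂, i.e. k₁e^(−k₁τ) = k₂e^(−k₂τ), giving τ_opt = ln(k₂/k₁)/(k₂−k₁).
= ln(0.672/0.0857)/(0.672−0.0857) = ln(7.841)/0.5863 = 2.059/0.5863 = 3.51 s.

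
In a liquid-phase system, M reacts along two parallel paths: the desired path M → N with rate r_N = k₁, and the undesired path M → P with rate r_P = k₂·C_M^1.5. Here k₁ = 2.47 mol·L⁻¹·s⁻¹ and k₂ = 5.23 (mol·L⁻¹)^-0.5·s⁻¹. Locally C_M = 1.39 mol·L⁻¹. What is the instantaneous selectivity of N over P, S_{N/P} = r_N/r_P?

0.288

S_{N/P} = r_N/r_P = (k₁)/(k₂·C_M^1.5) = (k₁/k₂)·C_M^-1.5.
= (2.47) / (5.23×1.390^1.5) = 2.470/8.571 = 0.288.
The undesired path is higher order in M, so low C_M (CSTR or dilute feed) favours N.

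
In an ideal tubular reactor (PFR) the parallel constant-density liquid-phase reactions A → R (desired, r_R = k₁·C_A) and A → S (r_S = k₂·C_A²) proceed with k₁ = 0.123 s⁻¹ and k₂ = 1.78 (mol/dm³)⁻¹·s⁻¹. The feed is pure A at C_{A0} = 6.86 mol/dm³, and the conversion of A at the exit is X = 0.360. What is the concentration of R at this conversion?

0.0305 mol/dm³

C_A = C_{A0}(1−X) = 4.390 mol/dm³.
Along a PFR/batch, dC_R/dC_A = −r_R/(r_R+r_S) = −k₁/(k₁+k₂·C_A).
Integrating from C_{A0} to C_A: C_R = (0.123/1.78)·ln[(0.123+1.78·6.86)/(0.123+1.78·4.39)] = 0.06910·ln(12.33/7.938) = 0.03045 mol/dm³.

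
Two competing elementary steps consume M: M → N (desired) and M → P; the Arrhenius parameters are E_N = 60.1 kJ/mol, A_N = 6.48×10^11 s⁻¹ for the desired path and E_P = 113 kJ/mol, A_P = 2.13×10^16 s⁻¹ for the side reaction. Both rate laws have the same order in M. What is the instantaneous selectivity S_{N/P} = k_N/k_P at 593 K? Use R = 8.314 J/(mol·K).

k_N/k_P = (A_N/A_P)·exp[−(E_N−E_P)/(RT)] = (A_N/A_P)·exp[(E_P−E_N)/(RT)].
(E_P−E_N)/(RT) = (113−60.1)×10³/(8.314×593) = 52900/4930 = 10.73.
k_N/k_P = (6.48×10^11/2.13×10^16)·exp(10.73) = 3.042×10^-5 × 45697 = 1.39.
Since E_N < E_P, lowering the temperature improves selectivity toward N.

1.39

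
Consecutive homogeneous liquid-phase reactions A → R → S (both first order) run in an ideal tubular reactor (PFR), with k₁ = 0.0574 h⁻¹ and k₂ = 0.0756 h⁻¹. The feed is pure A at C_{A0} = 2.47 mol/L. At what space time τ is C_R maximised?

15.1 h

For first-order series the maximum of C_R occurs at τ_opt = ln(k₂/k₁)/(k₂−k₁).
= ln(0.0756/0.0574)/(0.0756−0.0574) = ln(1.317)/0.01820 = 0.2754/0.01820 = 15.1 h.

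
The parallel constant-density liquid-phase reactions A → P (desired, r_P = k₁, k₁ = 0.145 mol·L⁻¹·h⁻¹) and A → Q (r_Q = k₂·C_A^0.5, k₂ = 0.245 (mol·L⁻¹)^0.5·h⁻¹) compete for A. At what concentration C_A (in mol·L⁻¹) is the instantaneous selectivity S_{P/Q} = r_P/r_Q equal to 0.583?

S_{P/Q} = (k₁/k₂)·C_A^-0.5 ⇒ C_A = (S·k₂/k₁)^(-2).
= (0.583×0.245/0.145)^(-2) = (0.9851)^(-2) = 1.03 mol·L⁻¹.

1.03 mol·L⁻¹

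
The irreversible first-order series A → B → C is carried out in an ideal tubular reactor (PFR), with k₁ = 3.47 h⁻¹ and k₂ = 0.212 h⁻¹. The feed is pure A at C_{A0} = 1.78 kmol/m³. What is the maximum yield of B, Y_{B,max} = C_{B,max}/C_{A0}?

0.834

For a first-order series the maximum intermediate yield is C_{B,max}/C_{A0} = (k₁/k₂)^[k₂/(k₂−k₁)].
= (3.47/0.212)^(0.212/(0.212−3.47)) = (16.37)^(-0.06507) = 0.8337.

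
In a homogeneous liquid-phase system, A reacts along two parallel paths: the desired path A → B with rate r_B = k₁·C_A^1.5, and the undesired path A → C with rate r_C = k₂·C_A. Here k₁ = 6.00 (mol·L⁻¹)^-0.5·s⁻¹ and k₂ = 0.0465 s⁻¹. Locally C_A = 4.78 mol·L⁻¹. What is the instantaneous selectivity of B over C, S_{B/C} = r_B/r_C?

S_{B/C} = r_B/r_C = (k₁·C_A^1.5)/(k₂·C_A) = (k₁/k₂)·C_A^0.5.
= (6.00×4.780^1.5) / (0.0465×4.780) = 62.70/0.2223 = 282.

282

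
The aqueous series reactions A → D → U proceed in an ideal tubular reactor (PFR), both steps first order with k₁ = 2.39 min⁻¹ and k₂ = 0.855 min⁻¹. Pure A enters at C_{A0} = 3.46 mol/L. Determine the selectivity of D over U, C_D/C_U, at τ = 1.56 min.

The intermediate concentration in a first-order A→B→C sequence is C_D = k₁C_{A0}(e^(−k₁τ) − e^(−k₂τ))/(k₂−k₁).
e^(−k₁τ) = e^(−2.39×1.56) = e^(−3.728) = 0.02403; e^(−k₂τ) = e^(−1.334) = 0.2635.
C_D = 2.39×3.46/(0.855−2.39) × (0.02403−0.2635) = (-5.387)×(-0.2394) = 1.290 mol/L.
C_A = C_{A0}e^(−k₁τ) = 0.08315 mol/L, so C_U = C_{A0}−C_A−C_D = 2.087 mol/L; C_D/C_U = 0.618.

0.618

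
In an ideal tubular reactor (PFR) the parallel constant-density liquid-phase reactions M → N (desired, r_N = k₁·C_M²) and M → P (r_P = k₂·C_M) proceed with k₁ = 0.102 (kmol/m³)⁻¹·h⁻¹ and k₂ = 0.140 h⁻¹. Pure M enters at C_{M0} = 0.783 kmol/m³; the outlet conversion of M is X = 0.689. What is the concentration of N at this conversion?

C_M = C_{M0}(1−X) = 0.2435 kmol/m³.
Along a PFR/batch, dC_P/dC_M = −r_P/(r_N+r_P) = −k₂/(k₂+k₁·C_M).
Integrating from C_{M0} to C_M: C_P = (0.140/0.102)·ln[(0.140+0.102·0.783)/(0.140+0.102·0.244)] = 1.373·ln(0.2199/0.1648) = 0.3954 kmol/m³.
Then C_N = (C_{M0}−C_M) − C_P = 0.5395 − 0.3954 = 0.1441 kmol/m³.

0.144 kmol/m³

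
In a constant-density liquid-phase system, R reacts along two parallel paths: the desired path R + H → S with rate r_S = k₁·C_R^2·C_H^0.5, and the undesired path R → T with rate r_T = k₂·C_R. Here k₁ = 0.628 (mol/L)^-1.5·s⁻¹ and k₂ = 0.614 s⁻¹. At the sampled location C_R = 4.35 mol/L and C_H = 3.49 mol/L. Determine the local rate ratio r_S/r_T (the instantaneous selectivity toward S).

S_{S/T} = r_S/r_T = (k₁·C_R^2·C_H^0.5)/(k₂·C_R) = (k₁/k₂)·C_R·C_H^0.5.
= (0.628×4.350^2×3.490^0.5) / (0.614×4.350) = 22.20/2.671 = 8.31.
Since the desired path is higher order in R, keeping C_R high (PFR or concentrated feed) favours S.

8.31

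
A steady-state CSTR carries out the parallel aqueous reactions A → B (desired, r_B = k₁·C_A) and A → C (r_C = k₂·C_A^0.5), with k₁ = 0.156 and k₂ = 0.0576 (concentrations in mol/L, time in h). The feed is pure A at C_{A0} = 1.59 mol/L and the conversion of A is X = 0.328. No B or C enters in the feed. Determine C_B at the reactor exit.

Exit C_A = C_{A0}(1−X) = 1.59×0.672 = 1.068 mol/L.
A CSTR operates uniformly at the exit composition, giving r_B = 0.1667 and r_C = 0.05954 (each k·C_A^n at C_A = 1.068).
Fraction of consumed A going to B: r_B/(r_B+r_C) = 0.7368.
C_B = 0.7368·C_{A0}·X = 0.7368×1.59×0.328 = 0.384 mol/L.

0.384 mol/L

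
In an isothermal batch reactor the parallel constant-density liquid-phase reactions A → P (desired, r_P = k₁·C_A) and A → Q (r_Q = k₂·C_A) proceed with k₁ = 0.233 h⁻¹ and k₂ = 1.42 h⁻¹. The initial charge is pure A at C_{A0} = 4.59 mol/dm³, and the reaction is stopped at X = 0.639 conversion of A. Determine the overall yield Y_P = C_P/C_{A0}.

C_A = C_{A0}(1−X) = 1.657 mol/dm³.
Both paths are first order in A, so the instantaneous fraction to P is constant: dC_P/d(−C_A) = k₁/(k₁+k₂) = 0.1410.
C_P = 0.1410·(C_{A0}−C_A) = 0.1410×2.933 = 0.413 mol/dm³.
Y_P = C_P/C_{A0} = 0.4134/4.59 = 0.0901.

0.0901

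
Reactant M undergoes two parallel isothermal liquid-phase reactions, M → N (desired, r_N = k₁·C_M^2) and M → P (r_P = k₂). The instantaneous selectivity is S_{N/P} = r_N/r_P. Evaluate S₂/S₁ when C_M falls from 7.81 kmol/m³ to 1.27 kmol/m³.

S_{N/P} = (k₁/k₂)·C_M^2, so S₂/S₁ = (C_{M,2}/C_{M,1})^2.
= (1.27/7.81)^2 = (0.1626)^2 = 0.0264.

0.0264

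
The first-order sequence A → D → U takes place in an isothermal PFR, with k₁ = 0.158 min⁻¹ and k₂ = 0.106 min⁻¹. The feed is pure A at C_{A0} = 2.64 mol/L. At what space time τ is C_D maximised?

The intermediate peaks when r₁ = r₂, i.e. k₁e^(−k₁τ) = k₂e^(−k₂τ), giving τ_opt = ln(k₂/k₁)/(k₂−k₁).
= ln(0.106/0.158)/(0.106−0.158) = ln(0.6709)/-0.05200 = -0.3992/-0.05200 = 7.68 min.

7.68 min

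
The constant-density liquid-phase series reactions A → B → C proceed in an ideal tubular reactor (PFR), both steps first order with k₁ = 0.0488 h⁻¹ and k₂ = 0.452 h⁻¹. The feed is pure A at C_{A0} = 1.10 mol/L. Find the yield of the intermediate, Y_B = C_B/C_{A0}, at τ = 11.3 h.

Solving the coupled first-order balances gives C_B(τ) = [k₁/(k₂−k₁)]·C_{A0}·(e^(−k₁τ) − e^(−k₂τ)).
e^(−k₁τ) = e^(−0.0488×11.3) = e^(−0.5514) = 0.5761; e^(−k₂τ) = e^(−5.108) = 0.006051.
C_B = 0.0488×1.10/(0.452−0.0488) × (0.5761−0.006051) = 0.1331×0.5701 = 0.07590 mol/L.
Y_B = C_B/C_{A0} = 0.07590/1.10 = 0.0690.

0.0690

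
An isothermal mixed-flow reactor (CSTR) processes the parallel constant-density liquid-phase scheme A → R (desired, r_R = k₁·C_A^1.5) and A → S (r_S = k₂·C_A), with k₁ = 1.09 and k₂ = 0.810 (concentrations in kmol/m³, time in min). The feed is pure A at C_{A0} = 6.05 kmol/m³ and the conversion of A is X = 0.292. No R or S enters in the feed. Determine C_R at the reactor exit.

1.30 kmol/m³

Exit C_A = C_{A0}(1−X) = 6.05×0.708 = 4.283 kmol/m³.
Rates in a CSTR are evaluated at the outlet concentration: r_R = 1.09×4.283^1.5 = 9.663, r_S = 0.810×4.283 = 3.470.
Fraction of consumed A going to R: r_R/(r_R+r_S) = 0.7358.
C_R = 0.7358·C_{A0}·X = 0.7358×6.05×0.292 = 1.30 kmol/m³.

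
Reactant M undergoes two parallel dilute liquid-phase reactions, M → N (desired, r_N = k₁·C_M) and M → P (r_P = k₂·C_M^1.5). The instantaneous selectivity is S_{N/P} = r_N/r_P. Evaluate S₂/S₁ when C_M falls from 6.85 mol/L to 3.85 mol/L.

S_{N/P} = (k₁/k₂)·C_M^-0.5, so S₂/S₁ = (C_{M,2}/C_{M,1})^-0.5.
= (3.85/6.85)^(-0.5) = (0.5620)^(-0.5) = 1.33.
Selectivity toward N rises as C_M falls — low-concentration operation is favoured.

1.33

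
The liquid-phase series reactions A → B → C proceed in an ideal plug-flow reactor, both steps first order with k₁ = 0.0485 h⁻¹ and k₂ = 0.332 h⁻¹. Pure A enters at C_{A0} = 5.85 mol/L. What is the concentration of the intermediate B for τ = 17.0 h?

0.435 mol/L

The intermediate concentration in a first-order A→B→C sequence is C_B = k₁C_{A0}(e^(−k₁τ) − e^(−k₂τ))/(k₂−k₁).
e^(−k₁τ) = e^(−0.0485×17.0) = e^(−0.8245) = 0.4385; e^(−k₂τ) = e^(−5.644) = 0.003539.
C_B = 0.0485×5.85/(0.332−0.0485) × (0.4385−0.003539) = 1.001×0.4349 = 0.4353 mol/L.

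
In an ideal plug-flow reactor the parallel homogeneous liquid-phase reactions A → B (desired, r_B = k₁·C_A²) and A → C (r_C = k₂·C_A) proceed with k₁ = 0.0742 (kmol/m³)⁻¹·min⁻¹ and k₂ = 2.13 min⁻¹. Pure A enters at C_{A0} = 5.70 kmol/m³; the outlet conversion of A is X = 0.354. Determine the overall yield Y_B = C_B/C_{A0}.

C_A = C_{A0}(1−X) = 3.682 kmol/m³.
Along a PFR/batch, dC_C/dC_A = −r_C/(r_B+r_C) = −k₂/(k₂+k₁·C_A).
Integrating from C_{A0} to C_A: C_C = (2.13/0.0742)·ln[(2.13+0.0742·5.70)/(2.13+0.0742·3.68)] = 28.71·ln(2.553/2.403) = 1.735 kmol/m³.
Then C_B = (C_{A0}−C_A) − C_C = 2.018 − 1.735 = 0.2829 kmol/m³.
Y_B = C_B/C_{A0} = 0.2829/5.70 = 0.0496.

0.0496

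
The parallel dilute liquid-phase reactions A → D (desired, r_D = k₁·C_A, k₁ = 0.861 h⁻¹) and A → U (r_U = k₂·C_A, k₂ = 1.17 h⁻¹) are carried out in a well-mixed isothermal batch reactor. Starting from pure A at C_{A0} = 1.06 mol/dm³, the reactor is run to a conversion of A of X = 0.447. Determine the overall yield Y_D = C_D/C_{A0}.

C_A = C_{A0}(1−X) = 0.5862 mol/dm³.
Both paths are first order in A, so the instantaneous fraction to D is constant: dC_D/d(−C_A) = k₁/(k₁+k₂) = 0.4239.
C_D = 0.4239·(C_{A0}−C_A) = 0.4239×0.4738 = 0.201 mol/dm³.
Y_D = C_D/C_{A0} = 0.2009/1.06 = 0.189.

0.189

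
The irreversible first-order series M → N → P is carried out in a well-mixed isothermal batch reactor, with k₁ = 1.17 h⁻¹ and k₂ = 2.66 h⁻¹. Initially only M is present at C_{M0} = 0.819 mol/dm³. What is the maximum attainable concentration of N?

0.189 mol/dm³

At the optimum, C_{N,max}/C_{M0} = (k₁/k₂)^[k₂/(k₂−k₁)].
= (1.17/2.66)^(2.66/(2.66−1.17)) = (0.4398)^(1.785) = 0.2308.
C_{N,max} = 0.2308×0.819 = 0.189 mol/dm³.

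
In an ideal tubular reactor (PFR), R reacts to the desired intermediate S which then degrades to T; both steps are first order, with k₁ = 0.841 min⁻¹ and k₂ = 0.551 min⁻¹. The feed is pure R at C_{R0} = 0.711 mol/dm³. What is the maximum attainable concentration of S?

Evaluating C_S at τ_opt = ln(k₂/k₁)/(k₂−k₁) gives C_{S,max}/C_{R0} = (k₁/k₂)^[k₂/(k₂−k₁)].
= (0.841/0.551)^(0.551/(0.551−0.841)) = (1.526)^(-1.900) = 0.4478.
C_{S,max} = 0.4478×0.711 = 0.318 mol/dm³.

0.318 mol/dm³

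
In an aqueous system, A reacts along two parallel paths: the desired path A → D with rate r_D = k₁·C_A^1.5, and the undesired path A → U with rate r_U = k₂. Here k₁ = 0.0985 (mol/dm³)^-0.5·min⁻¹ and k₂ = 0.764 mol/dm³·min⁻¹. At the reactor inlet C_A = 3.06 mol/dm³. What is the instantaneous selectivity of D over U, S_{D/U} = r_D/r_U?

S_{D/U} = r_D/r_U = (k₁·C_A^1.5)/(k₂) = (k₁/k₂)·C_A^1.5.
= (0.0985×3.060^1.5) / (0.764) = 0.5273/0.7640 = 0.690.

0.690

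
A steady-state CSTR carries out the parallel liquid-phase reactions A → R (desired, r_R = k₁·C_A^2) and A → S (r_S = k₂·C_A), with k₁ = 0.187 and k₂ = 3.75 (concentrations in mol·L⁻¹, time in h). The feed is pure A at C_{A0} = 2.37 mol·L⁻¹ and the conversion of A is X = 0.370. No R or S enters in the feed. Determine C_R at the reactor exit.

0.0608 mol·L⁻¹

Exit C_A = C_{A0}(1−X) = 2.37×0.630 = 1.493 mol·L⁻¹.
A CSTR operates uniformly at the exit composition, giving r_R = 0.4169 and r_S = 5.599 (each k·C_A^n at C_A = 1.493).
Fraction of consumed A going to R: r_R/(r_R+r_S) = 0.06930.
C_R = 0.06930·C_{A0}·X = 0.06930×2.37×0.370 = 0.0608 mol·L⁻¹.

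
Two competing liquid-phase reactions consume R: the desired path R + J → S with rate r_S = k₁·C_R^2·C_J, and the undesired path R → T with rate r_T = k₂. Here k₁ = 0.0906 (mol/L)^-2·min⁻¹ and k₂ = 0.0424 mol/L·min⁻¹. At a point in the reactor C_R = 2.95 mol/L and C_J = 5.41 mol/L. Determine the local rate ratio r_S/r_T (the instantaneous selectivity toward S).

101

S_{S/T} = r_S/r_T = (k₁·C_R^2·C_J)/(k₂) = (k₁/k₂)·C_R^2·C_J.
= (0.0906×2.950^2×5.410) / (0.0424) = 4.265/0.04240 = 101.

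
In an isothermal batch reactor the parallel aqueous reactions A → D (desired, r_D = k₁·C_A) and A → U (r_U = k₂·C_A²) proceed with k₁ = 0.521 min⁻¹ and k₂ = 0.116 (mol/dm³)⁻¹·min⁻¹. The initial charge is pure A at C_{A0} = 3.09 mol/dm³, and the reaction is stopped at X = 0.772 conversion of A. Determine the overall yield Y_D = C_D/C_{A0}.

C_A = C_{A0}(1−X) = 0.7045 mol/dm³.
Along a PFR/batch, dC_D/dC_A = −r_D/(r_D+r_U) = −k₁/(k₁+k₂·C_A).
Integrating from C_{A0} to C_A: C_D = (0.521/0.116)·ln[(0.521+0.116·3.09)/(0.521+0.116·0.705)] = 4.491·ln(0.8794/0.6027) = 1.697 mol/dm³.
Y_D = C_D/C_{A0} = 1.697/3.09 = 0.549.

0.549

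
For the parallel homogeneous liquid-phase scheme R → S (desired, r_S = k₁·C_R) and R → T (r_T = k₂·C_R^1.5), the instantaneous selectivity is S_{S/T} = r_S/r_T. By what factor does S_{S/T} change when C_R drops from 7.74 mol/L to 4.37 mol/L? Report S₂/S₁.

S_{S/T} = (k₁/k₂)·C_R^-0.5, so S₂/S₁ = (C_{R,2}/C_{R,1})^-0.5.
= (4.37/7.74)^(-0.5) = (0.5646)^(-0.5) = 1.33.

1.33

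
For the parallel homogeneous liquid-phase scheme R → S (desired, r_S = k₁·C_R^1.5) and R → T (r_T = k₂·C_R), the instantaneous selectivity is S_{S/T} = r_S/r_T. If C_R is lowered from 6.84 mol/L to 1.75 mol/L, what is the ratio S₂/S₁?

S_{S/T} = (k₁/k₂)·C_R^0.5, so S₂/S₁ = (C_{R,2}/C_{R,1})^0.5.
= (1.75/6.84)^0.5 = (0.2558)^0.5 = 0.506.
Selectivity toward S falls as C_R falls — high-concentration operation is favoured.

0.506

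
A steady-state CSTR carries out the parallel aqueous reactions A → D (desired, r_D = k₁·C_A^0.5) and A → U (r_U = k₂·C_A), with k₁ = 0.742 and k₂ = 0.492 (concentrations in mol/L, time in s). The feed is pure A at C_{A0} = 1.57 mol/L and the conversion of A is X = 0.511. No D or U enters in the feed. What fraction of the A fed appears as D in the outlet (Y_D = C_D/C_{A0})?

Exit C_A = C_{A0}(1−X) = 1.57×0.489 = 0.7677 mol/L.
In a CSTR the entire volume is at exit conditions, so r_D = 0.742×0.7677^0.5 = 0.6501 and r_U = 0.492×0.7677 = 0.3777.
Fraction of consumed A going to D: r_D/(r_D+r_U) = 0.6325.
C_D = 0.6325·C_{A0}·X = 0.6325×1.57×0.511 = 0.507 mol/L; Y_D = C_D/C_{A0} = 0.323.

0.323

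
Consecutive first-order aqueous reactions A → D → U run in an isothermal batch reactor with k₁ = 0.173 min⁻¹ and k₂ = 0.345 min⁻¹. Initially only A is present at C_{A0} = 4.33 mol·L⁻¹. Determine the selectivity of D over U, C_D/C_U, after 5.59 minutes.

0.616

The intermediate concentration in a first-order A→B→C sequence is C_D = k₁C_{A0}(e^(−k₁t) − e^(−k₂t))/(k₂−k₁).
e^(−k₁t) = e^(−0.173×5.59) = e^(−0.9671) = 0.3802; e^(−k₂t) = e^(−1.929) = 0.1454.
C_D = 0.173×4.33/(0.345−0.173) × (0.3802−0.1454) = 4.355×0.2348 = 1.023 mol·L⁻¹.
C_A = C_{A0}e^(−k₁t) = 1.646 mol·L⁻¹, so C_U = C_{A0}−C_A−C_D = 1.661 mol·L⁻¹; C_D/C_U = 0.616.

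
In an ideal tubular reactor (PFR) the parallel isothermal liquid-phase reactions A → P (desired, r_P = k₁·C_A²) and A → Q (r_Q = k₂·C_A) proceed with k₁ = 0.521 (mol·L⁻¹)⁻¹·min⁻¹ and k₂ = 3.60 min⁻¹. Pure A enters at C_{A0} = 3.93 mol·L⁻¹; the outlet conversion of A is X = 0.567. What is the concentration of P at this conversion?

0.638 mol·L⁻¹

C_A = C_{A0}(1−X) = 1.702 mol·L⁻¹.
Along a PFR/batch, dC_Q/dC_A = −r_Q/(r_P+r_Q) = −k₂/(k₂+k₁·C_A).
Integrating from C_{A0} to C_A: C_Q = (3.60/0.521)·ln[(3.60+0.521·3.93)/(3.60+0.521·1.70)] = 6.910·ln(5.648/4.487) = 1.590 mol·L⁻¹.
Then C_P = (C_{A0}−C_A) − C_Q = 2.228 − 1.590 = 0.6382 mol·L⁻¹.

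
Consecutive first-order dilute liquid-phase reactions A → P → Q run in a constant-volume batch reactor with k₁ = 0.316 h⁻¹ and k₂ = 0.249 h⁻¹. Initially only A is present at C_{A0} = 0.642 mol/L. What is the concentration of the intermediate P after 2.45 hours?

0.249 mol/L

The intermediate concentration in a first-order A→B→C sequence is C_P = k₁C_{A0}(e^(−k₁t) − e^(−k₂t))/(k₂−k₁).
e^(−k₁t) = e^(−0.316×2.45) = e^(−0.7742) = 0.4611; e^(−k₂t) = e^(−0.6101) = 0.5433.
C_P = 0.316×0.642/(0.249−0.316) × (0.4611−0.5433) = (-3.028)×(-0.08225) = 0.2491 mol/L.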